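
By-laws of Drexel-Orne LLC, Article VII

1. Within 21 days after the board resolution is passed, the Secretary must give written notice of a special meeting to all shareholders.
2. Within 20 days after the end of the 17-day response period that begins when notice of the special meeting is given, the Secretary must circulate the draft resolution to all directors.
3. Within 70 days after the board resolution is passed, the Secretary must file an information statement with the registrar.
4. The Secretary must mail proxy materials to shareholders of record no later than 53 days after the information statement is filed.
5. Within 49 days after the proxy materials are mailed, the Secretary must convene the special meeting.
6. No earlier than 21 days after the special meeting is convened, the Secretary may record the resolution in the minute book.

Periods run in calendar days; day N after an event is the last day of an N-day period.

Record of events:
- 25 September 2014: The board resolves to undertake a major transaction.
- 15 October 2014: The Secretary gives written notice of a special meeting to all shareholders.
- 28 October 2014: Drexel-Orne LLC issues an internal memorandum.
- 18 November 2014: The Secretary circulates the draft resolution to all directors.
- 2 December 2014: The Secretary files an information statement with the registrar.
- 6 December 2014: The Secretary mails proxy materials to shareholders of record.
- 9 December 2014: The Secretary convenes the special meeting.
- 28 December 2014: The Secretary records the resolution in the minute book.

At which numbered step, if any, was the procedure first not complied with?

Step 6

Step 1: 21 days after 25 September 2014 (when the board resolution is passed) is 16 October 2014; 15 October 2014 is within that limit.
Step 2: 20 days after 1 November 2014 (end of the 17-day response period, which began when notice of the special meeting is given on 15 October 2014) is 21 November 2014; 18 November 2014 is within that limit.
Step 3: 70 days after 25 September 2014 (when the board resolution is passed) is 4 December 2014; done 2 December 2014 — timely.
Step 4: 53 days after 2 December 2014 (when the information statement is filed) is 24 January 2015; done 6 December 2014 — timely.
Step 5: 49 days after 6 December 2014 (when the proxy materials are mailed) is 24 January 2015; done 9 December 2014 — timely.
Step 6: the earliest permitted date is 21 days after 9 December 2014 (when the special meeting is convened), i.e. 30 December 2014; 28 December 2014 is 2 days before the earliest permitted date.
The analysis stops there.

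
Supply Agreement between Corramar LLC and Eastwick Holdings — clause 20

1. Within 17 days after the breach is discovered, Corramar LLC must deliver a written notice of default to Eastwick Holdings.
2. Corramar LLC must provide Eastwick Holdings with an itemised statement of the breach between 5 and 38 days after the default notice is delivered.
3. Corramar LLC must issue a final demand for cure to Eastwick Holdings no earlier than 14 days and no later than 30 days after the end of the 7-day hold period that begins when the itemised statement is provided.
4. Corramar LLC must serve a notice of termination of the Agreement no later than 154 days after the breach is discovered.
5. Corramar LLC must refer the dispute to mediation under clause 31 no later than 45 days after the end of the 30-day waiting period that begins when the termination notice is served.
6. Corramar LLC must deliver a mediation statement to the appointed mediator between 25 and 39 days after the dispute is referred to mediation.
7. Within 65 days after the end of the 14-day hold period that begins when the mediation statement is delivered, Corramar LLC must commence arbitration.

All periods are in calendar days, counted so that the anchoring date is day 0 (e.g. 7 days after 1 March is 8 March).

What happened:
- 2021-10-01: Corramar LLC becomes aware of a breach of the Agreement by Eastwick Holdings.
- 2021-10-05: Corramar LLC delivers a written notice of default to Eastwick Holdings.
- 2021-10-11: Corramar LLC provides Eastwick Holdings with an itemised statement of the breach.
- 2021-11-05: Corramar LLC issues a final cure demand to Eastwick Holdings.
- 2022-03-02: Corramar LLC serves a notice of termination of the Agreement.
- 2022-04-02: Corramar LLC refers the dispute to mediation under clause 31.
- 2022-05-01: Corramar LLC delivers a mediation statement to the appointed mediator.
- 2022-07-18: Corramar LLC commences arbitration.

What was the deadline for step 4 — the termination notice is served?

Step 4 runs from 2021-10-01, when the breach is discovered. 154 days after 2021-10-01 is 2022-03-04.

2022-03-04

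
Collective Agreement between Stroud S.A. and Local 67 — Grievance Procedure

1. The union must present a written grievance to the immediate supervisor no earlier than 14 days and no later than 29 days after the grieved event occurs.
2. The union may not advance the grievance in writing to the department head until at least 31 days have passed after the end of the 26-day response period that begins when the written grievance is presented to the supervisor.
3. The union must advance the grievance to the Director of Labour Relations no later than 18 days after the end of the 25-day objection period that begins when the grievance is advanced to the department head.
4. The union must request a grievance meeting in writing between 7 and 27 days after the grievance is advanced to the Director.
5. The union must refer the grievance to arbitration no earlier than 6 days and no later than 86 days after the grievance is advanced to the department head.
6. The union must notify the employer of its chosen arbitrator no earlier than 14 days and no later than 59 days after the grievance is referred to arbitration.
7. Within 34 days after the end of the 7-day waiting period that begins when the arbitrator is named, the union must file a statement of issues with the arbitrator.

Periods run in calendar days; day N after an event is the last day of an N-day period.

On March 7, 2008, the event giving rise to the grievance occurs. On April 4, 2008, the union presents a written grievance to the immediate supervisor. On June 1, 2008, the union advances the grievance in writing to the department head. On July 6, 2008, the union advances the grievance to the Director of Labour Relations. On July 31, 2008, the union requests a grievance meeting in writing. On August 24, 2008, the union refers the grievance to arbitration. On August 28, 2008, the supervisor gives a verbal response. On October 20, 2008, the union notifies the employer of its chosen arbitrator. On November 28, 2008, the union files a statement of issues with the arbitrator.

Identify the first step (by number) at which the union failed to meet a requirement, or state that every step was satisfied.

None — every step was satisfied

Step 1: the window is 14–29 days after March 7, 2008 (when the grieved event occurs), so March 21, 2008 through April 5, 2008; done April 4, 2008, which is between those dates.
Step 2: the earliest permitted date is 31 days after April 30, 2008 (end of the 26-day response period, which began when the written grievance is presented to the supervisor on April 4, 2008), i.e. May 31, 2008; done June 1, 2008, after the minimum wait.
Step 3: 18 days after June 26, 2008 (end of the 25-day objection period, which began when the grievance is advanced to the department head on June 1, 2008) is July 14, 2008; completed July 6, 2008, before the deadline.
Step 4: the window is 7–27 days after July 6, 2008 (when the grievance is advanced to the Director), so July 13, 2008 through August 2, 2008; done July 31, 2008 — within the window.
Step 5: the window is 6–86 days after June 1, 2008 (when the grievance is advanced to the department head), so June 7, 2008 through August 26, 2008; done August 24, 2008, which is between those dates.
Step 6: the window is 14–59 days after August 24, 2008 (when the grievance is referred to arbitration), so September 7, 2008 through October 22, 2008; October 20, 2008 falls inside that range.
Step 7: 34 days after October 27, 2008 (end of the 7-day waiting period, which began when the arbitrator is named on October 20, 2008) is November 30, 2008; completed November 28, 2008, before the deadline.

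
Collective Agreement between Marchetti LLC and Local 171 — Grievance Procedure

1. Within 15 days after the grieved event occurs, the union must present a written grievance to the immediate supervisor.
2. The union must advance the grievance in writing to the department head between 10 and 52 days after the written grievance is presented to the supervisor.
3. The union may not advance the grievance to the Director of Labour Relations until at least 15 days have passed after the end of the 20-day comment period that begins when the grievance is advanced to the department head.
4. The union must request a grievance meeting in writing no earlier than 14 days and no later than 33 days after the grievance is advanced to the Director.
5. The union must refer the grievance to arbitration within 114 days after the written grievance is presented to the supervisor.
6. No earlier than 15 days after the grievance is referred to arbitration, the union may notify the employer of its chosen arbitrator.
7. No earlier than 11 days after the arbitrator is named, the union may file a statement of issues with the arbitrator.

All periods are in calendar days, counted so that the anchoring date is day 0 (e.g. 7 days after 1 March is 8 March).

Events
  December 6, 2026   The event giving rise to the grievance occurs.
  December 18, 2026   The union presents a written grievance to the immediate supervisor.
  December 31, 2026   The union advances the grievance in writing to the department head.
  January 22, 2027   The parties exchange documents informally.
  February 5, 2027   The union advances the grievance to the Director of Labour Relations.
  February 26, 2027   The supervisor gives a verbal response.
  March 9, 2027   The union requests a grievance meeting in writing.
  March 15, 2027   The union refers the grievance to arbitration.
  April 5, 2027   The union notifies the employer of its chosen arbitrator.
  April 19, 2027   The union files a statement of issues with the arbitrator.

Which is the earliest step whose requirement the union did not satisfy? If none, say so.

None — every step was satisfied

Step 1 — counting 15 days from December 6, 2026 (when the grieved event occurs) gives a deadline of December 21, 2026; completed December 18, 2026, before the deadline.
Step 2 — 10 and 52 days from December 18, 2026 (when the written grievance is presented to the supervisor) are December 28, 2026 and February 8, 2027 respectively; done December 31, 2026, which is between those dates.
Step 3 — must wait 15 days from January 20, 2027 (end of the 20-day comment period, which began when the grievance is advanced to the department head on December 31, 2026), so not before February 4, 2027; February 5, 2027 is on or after that date.
Step 4 — 14 and 33 days from February 5, 2027 (when the grievance is advanced to the Director) are February 19, 2027 and March 10, 2027 respectively; March 9, 2027 falls inside that range.
Step 5 — counting 114 days from December 18, 2026 (when the written grievance is presented to the supervisor) gives a deadline of April 11, 2027; March 15, 2027 is within that limit.
Step 6 — must wait 15 days from March 15, 2027 (when the grievance is referred to arbitration), so not before March 30, 2027; done April 5, 2027, after the minimum wait.
Step 7 — must wait 11 days from April 5, 2027 (when the arbitrator is named), so not before April 16, 2027; April 19, 2027 is on or after that date.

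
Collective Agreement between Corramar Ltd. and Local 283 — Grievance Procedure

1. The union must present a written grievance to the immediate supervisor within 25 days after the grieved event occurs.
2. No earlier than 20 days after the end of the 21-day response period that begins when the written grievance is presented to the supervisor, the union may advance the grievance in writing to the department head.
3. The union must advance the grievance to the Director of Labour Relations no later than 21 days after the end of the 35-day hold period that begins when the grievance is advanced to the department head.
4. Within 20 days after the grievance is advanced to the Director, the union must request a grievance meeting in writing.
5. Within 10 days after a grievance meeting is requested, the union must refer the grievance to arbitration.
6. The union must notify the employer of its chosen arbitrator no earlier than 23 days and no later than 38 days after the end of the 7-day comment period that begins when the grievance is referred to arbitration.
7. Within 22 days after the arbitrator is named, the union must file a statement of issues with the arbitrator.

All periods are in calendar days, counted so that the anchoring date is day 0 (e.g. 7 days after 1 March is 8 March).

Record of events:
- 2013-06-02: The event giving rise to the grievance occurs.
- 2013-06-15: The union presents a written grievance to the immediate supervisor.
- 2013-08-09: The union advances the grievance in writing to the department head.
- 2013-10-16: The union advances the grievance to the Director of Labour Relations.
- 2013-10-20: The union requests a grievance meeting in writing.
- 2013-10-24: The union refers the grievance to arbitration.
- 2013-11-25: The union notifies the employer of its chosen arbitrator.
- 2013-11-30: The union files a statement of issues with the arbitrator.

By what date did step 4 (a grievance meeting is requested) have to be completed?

2013-11-05

Step 4 runs from 2013-10-16, when the grievance is advanced to the Director. 20 days after 2013-10-16 is 2013-11-05.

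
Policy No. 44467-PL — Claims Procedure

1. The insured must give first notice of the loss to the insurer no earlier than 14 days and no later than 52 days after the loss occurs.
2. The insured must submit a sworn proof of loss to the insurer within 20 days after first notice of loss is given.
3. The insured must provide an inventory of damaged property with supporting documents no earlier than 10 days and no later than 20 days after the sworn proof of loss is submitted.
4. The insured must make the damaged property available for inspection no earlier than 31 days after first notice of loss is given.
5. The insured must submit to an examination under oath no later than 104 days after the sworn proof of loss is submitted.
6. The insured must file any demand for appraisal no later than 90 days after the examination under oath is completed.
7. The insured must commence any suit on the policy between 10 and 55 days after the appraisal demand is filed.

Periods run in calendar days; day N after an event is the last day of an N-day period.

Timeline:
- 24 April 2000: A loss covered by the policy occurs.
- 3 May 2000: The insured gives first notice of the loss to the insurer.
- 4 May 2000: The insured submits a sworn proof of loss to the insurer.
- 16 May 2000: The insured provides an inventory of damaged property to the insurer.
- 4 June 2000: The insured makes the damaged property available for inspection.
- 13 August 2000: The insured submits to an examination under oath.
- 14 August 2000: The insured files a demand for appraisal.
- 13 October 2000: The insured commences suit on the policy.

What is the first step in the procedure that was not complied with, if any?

Step 1: the window is 14–52 days after 24 April 2000 (when the loss occurs), so 8 May 2000 through 15 June 2000; 3 May 2000 is 5 days too early.

Step 1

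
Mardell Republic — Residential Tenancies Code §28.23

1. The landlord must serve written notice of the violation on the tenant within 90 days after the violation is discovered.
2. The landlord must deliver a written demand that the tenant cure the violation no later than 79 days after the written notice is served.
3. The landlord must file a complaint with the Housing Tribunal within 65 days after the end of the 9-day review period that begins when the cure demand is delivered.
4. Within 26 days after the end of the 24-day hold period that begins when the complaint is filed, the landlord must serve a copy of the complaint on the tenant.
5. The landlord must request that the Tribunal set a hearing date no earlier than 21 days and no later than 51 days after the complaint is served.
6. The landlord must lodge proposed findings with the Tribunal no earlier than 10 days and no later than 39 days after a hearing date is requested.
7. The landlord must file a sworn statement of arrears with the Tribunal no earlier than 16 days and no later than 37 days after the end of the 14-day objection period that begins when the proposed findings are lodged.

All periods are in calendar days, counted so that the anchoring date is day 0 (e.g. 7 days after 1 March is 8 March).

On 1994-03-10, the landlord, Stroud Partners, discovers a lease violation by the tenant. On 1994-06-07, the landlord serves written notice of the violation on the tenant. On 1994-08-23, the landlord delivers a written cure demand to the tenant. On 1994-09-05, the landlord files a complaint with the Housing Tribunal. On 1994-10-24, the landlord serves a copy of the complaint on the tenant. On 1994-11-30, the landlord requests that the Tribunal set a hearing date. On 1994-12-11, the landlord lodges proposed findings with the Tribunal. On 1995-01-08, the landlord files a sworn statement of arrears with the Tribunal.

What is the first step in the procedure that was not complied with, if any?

Step 1: 90 days after 1994-03-10 (when the violation is discovered) is 1994-06-08; completed 1994-06-07, before the deadline.
Step 2: 79 days after 1994-06-07 (when the written notice is served) is 1994-08-25; done 1994-08-23 — timely.
Step 3: 65 days after 1994-09-01 (end of the 9-day review period, which began when the cure demand is delivered on 1994-08-23) is 1994-11-05; completed 1994-09-05, before the deadline.
Step 4: 26 days after 1994-09-29 (end of the 24-day hold period, which began when the complaint is filed on 1994-09-05) is 1994-10-25; completed 1994-10-24, before the deadline.
Step 5: the window is 21–51 days after 1994-10-24 (when the complaint is served), so 1994-11-14 through 1994-12-14; done 1994-11-30 — within the window.
Step 6: the window is 10–39 days after 1994-11-30 (when a hearing date is requested), so 1994-12-10 through 1995-01-08; done 1994-12-11 — within the window.
Step 7: the window is 16–37 days after 1994-12-25 (end of the 14-day objection period, which began when the proposed findings are lodged on 1994-12-11), so 1995-01-10 through 1995-01-31; done 1995-01-08 — 2 days before the window opened.
That is the first point of non-compliance.

Step 7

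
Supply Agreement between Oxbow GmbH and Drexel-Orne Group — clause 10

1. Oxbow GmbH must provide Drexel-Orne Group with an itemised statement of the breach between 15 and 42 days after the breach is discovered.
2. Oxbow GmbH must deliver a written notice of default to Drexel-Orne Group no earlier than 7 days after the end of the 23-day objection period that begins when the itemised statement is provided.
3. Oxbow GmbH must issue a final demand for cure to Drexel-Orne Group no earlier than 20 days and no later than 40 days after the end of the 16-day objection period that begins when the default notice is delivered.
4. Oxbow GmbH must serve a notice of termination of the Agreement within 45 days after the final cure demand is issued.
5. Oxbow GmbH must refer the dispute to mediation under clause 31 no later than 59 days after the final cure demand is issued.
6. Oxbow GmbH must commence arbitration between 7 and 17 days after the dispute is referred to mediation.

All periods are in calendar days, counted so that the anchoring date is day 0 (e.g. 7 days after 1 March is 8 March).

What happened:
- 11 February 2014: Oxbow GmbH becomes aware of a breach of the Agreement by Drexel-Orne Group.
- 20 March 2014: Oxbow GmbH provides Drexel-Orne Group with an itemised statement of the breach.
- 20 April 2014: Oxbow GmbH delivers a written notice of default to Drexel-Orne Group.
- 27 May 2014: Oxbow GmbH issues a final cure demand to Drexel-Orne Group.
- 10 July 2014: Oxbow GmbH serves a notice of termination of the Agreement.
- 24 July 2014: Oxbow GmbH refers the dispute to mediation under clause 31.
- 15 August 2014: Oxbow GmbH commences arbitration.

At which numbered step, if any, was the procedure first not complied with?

Step 6

Step 1 — 15 and 42 days from 11 February 2014 (when the breach is discovered) are 26 February 2014 and 25 March 2014 respectively; done 20 March 2014 — within the window.
Step 2 — must wait 7 days from 12 April 2014 (end of the 23-day objection period, which began when the itemised statement is provided on 20 March 2014), so not before 19 April 2014; done 20 April 2014 — permitted.
Step 3 — 20 and 40 days from 6 May 2014 (end of the 16-day objection period, which began when the default notice is delivered on 20 April 2014) are 26 May 2014 and 15 June 2014 respectively; 27 May 2014 falls inside that range.
Step 4 — counting 45 days from 27 May 2014 (when the final cure demand is issued) gives a deadline of 11 July 2014; 10 July 2014 is within that limit.
Step 5 — counting 59 days from 27 May 2014 (when the final cure demand is issued) gives a deadline of 25 July 2014; completed 24 July 2014, before the deadline.
Step 6 — 7 and 17 days from 24 July 2014 (when the dispute is referred to mediation) are 31 July 2014 and 10 August 2014 respectively; 15 August 2014 is 5 days past the end of the window.
Later steps need not be reached.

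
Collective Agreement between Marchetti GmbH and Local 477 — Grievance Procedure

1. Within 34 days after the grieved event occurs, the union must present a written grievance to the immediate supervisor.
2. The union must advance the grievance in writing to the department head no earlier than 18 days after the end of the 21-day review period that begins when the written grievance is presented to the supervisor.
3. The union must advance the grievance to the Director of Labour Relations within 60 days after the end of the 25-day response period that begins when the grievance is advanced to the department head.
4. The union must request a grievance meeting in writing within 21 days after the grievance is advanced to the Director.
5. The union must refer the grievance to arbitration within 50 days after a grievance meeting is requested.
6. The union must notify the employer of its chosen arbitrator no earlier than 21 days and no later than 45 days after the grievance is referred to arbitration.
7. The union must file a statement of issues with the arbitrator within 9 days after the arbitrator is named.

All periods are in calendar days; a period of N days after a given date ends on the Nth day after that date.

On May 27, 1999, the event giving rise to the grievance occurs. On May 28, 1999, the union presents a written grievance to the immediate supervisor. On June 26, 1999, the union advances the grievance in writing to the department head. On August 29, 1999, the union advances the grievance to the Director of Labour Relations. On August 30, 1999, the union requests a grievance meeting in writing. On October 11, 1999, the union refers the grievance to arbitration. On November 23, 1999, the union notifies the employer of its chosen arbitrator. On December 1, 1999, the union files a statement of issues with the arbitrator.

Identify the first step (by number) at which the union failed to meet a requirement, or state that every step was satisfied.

Step 2

Step 1 — counting 34 days from May 27, 1999 (when the grieved event occurs) gives a deadline of June 30, 1999; done May 28, 1999 — timely.
Step 2 — must wait 18 days from June 18, 1999 (end of the 21-day review period, which began when the written grievance is presented to the supervisor on May 28, 1999), so not before July 6, 1999; acted on June 26, 1999, 10 days prematurely.
Later steps need not be reached.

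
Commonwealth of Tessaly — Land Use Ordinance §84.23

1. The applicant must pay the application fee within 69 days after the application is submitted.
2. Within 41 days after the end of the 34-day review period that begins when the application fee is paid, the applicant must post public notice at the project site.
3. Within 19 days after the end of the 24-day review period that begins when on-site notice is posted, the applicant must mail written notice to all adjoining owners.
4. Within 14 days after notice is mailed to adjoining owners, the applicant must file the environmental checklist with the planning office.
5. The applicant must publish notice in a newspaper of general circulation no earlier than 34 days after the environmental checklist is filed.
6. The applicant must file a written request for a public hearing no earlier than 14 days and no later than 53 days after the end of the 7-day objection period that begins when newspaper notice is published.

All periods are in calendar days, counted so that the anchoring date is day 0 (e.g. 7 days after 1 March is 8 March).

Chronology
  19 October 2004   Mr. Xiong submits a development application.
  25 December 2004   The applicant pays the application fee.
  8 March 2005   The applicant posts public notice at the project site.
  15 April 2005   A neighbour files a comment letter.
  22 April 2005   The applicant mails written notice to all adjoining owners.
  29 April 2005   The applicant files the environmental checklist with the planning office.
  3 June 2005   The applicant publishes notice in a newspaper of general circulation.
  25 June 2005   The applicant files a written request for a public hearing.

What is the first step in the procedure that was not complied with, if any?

Step 3

Step 1 — counting 69 days from 19 October 2004 (when the application is submitted) gives a deadline of 27 December 2004; done 25 December 2004 — timely.
Step 2 — counting 41 days from 28 January 2005 (end of the 34-day review period, which began when the application fee is paid on 25 December 2004) gives a deadline of 10 March 2005; done 8 March 2005 — timely.
Step 3 — counting 19 days from 1 April 2005 (end of the 24-day review period, which began when on-site notice is posted on 8 March 2005) gives a deadline of 20 April 2005; done 22 April 2005 — 2 days late.
Later steps need not be reached.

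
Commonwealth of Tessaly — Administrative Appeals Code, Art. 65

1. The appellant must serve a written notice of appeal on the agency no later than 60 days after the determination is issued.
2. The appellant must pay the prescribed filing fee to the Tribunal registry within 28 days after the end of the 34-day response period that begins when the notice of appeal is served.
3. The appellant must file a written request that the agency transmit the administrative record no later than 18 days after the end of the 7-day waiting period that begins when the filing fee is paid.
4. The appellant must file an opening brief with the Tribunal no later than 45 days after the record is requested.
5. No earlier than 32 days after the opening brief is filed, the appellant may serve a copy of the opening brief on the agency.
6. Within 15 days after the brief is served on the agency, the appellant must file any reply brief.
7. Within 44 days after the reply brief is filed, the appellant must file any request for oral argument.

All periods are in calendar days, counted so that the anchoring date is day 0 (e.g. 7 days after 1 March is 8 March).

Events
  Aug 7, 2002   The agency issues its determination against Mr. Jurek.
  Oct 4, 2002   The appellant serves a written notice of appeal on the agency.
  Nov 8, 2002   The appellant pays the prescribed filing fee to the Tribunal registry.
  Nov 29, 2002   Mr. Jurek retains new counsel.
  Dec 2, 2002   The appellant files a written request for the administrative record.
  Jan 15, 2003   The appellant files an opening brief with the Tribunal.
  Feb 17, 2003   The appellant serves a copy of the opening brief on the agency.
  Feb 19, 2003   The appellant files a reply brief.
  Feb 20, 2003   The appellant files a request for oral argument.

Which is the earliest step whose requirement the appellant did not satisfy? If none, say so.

Step 1 — counting 60 days from Aug 7, 2002 (when the determination is issued) gives a deadline of Oct 6, 2002; done Oct 4, 2002 — timely.
Step 2 — counting 28 days from Nov 7, 2002 (end of the 34-day response period, which began when the notice of appeal is served on Oct 4, 2002) gives a deadline of Dec 5, 2002; done Nov 8, 2002 — timely.
Step 3 — counting 18 days from Nov 15, 2002 (end of the 7-day waiting period, which began when the filing fee is paid on Nov 8, 2002) gives a deadline of Dec 3, 2002; Dec 2, 2002 is within that limit.
Step 4 — counting 45 days from Dec 2, 2002 (when the record is requested) gives a deadline of Jan 16, 2003; Jan 15, 2003 is within that limit.
Step 5 — must wait 32 days from Jan 15, 2003 (when the opening brief is filed), so not before Feb 16, 2003; done Feb 17, 2003, after the minimum wait.
Step 6 — counting 15 days from Feb 17, 2003 (when the brief is served on the agency) gives a deadline of Mar 4, 2003; done Feb 19, 2003 — timely.
Step 7 — counting 44 days from Feb 19, 2003 (when the reply brief is filed) gives a deadline of Apr 4, 2003; completed Feb 20, 2003, before the deadline.

None — every step was satisfied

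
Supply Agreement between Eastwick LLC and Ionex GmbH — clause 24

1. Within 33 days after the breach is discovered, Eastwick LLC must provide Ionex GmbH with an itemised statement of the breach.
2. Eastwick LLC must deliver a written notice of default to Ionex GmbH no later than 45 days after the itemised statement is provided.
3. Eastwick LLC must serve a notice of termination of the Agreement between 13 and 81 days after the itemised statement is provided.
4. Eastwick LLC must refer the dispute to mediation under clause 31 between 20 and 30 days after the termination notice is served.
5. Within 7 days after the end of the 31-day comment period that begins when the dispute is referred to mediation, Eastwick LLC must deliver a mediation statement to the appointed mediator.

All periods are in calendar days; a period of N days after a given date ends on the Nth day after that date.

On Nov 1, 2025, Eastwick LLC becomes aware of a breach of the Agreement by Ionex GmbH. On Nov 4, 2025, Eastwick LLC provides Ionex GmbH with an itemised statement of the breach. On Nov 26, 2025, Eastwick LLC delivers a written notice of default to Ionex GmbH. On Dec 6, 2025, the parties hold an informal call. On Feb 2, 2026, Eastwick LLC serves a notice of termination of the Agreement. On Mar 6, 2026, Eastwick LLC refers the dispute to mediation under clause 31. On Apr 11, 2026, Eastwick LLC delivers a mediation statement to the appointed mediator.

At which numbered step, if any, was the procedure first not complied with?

Step 3

Step 1: 33 days after Nov 1, 2025 (when the breach is discovered) is Dec 4, 2025; done Nov 4, 2025 — timely.
Step 2: 45 days after Nov 4, 2025 (when the itemised statement is provided) is Dec 19, 2025; Nov 26, 2025 is within that limit.
Step 3: the window is 13–81 days after Nov 4, 2025 (when the itemised statement is provided), so Nov 17, 2025 through Jan 24, 2026; Feb 2, 2026 is 9 days past the end of the window.
No need to go further; step 3 was not satisfied.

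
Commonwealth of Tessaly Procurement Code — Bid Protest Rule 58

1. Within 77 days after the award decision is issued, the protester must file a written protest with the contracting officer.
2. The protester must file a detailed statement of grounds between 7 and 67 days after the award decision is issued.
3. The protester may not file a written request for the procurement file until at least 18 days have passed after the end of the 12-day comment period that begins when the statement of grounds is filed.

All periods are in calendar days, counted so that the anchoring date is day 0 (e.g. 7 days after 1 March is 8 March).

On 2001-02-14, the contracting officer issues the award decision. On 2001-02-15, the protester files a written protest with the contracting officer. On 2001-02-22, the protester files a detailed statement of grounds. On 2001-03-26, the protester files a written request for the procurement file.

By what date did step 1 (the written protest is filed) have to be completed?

Step 1 runs from 2001-02-14, when the award decision is issued. 77 days after 2001-02-14 is 2001-05-02.

2001-05-02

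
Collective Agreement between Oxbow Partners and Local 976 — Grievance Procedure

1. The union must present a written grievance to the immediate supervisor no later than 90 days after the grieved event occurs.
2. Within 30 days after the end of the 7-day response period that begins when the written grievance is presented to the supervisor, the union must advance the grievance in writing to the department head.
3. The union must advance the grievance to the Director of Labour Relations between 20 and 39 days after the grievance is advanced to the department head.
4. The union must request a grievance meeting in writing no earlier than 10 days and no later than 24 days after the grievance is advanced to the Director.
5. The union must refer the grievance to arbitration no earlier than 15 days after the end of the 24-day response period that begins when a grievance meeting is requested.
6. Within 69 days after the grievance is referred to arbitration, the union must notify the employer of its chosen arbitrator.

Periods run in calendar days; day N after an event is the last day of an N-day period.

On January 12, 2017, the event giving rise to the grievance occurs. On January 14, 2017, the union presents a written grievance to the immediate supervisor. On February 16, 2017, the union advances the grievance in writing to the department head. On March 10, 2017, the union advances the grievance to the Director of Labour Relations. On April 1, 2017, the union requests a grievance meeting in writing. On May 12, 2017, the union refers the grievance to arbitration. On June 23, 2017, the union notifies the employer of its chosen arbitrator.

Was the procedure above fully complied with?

(1) due by January 12, 2017 + 90 days = April 12, 2017; done January 14, 2017 — timely.
(2) due by January 21, 2017 + 30 days = February 20, 2017; done February 16, 2017 — timely.
(3) the permitted window runs from February 16, 2017 + 20 = March 8, 2017 to February 16, 2017 + 39 = March 27, 2017; done March 10, 2017, which is between those dates.
(4) the permitted window runs from March 10, 2017 + 10 = March 20, 2017 to March 10, 2017 + 24 = April 3, 2017; done April 1, 2017, which is between those dates.
(5) permitted from April 25, 2017 + 15 days = May 10, 2017 onward; done May 12, 2017 — permitted.
(6) due by May 12, 2017 + 69 days = July 20, 2017; done June 23, 2017 — timely.

Yes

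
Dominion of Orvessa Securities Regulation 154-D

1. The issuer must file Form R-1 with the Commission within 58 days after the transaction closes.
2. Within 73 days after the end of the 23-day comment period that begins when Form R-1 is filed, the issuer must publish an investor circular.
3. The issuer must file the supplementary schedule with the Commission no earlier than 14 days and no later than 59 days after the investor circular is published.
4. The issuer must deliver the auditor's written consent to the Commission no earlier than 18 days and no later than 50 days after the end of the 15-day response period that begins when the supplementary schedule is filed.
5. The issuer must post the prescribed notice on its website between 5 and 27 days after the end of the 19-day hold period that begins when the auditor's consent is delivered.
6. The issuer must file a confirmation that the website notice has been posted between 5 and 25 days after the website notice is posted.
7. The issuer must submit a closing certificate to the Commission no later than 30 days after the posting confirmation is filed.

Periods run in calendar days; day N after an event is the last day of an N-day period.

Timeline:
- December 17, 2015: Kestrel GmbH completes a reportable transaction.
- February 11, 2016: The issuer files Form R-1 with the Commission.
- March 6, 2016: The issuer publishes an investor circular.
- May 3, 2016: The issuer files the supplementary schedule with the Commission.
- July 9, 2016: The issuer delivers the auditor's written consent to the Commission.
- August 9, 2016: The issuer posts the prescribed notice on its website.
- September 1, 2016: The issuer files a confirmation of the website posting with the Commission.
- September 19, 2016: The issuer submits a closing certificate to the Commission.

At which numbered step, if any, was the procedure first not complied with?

Step 1 — counting 58 days from December 17, 2015 (when the transaction closes) gives a deadline of February 13, 2016; February 11, 2016 is within that limit.
Step 2 — counting 73 days from March 5, 2016 (end of the 23-day comment period, which began when Form R-1 is filed on February 11, 2016) gives a deadline of May 17, 2016; March 6, 2016 is within that limit.
Step 3 — 14 and 59 days from March 6, 2016 (when the investor circular is published) are March 20, 2016 and May 4, 2016 respectively; done May 3, 2016, which is between those dates.
Step 4 — 18 and 50 days from May 18, 2016 (end of the 15-day response period, which began when the supplementary schedule is filed on May 3, 2016) are June 5, 2016 and July 7, 2016 respectively; done July 9, 2016 — 2 days after the window closed.
No need to go further; step 4 was not satisfied.

Step 4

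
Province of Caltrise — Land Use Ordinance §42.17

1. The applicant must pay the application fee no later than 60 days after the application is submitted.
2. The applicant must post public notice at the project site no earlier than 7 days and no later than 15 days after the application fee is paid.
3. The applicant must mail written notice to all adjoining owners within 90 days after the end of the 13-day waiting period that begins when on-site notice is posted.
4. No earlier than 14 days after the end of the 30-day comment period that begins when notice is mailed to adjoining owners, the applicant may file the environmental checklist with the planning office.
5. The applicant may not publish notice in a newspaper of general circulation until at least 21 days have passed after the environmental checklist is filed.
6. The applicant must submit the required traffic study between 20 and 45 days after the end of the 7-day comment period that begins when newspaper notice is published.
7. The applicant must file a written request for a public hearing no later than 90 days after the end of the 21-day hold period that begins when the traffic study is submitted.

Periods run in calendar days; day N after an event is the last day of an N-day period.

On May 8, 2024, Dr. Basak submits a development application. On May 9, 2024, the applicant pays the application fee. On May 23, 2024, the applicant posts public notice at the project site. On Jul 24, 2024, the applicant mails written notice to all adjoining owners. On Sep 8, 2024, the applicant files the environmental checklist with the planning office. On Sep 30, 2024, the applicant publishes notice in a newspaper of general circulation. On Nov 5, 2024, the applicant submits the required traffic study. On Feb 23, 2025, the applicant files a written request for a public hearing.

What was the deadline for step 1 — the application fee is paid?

Jul 7, 2024

Step 1 runs from May 8, 2024, when the application is submitted. 60 days after May 8, 2024 is Jul 7, 2024.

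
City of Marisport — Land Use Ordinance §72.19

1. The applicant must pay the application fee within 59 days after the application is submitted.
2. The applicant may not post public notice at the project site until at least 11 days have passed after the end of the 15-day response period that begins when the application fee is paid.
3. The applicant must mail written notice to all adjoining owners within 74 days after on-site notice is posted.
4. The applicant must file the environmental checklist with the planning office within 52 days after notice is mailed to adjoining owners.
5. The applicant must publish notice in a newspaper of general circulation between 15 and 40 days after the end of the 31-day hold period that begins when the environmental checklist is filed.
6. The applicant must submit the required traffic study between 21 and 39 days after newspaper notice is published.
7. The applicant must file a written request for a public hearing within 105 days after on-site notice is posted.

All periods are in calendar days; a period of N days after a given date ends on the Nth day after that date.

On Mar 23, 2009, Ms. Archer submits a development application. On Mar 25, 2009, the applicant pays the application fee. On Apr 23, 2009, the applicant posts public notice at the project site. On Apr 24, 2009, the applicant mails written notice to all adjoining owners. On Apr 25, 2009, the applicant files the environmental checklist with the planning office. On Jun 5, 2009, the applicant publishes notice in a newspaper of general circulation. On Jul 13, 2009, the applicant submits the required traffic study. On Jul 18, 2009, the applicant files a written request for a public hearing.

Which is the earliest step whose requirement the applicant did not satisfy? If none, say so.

Step 5

(1) due by Mar 23, 2009 + 59 days = May 21, 2009; completed Mar 25, 2009, before the deadline.
(2) permitted from Apr 9, 2009 + 11 days = Apr 20, 2009 onward; Apr 23, 2009 is on or after that date.
(3) due by Apr 23, 2009 + 74 days = Jul 6, 2009; Apr 24, 2009 is within that limit.
(4) due by Apr 24, 2009 + 52 days = Jun 15, 2009; completed Apr 25, 2009, before the deadline.
(5) the permitted window runs from May 26, 2009 + 15 = Jun 10, 2009 to May 26, 2009 + 40 = Jul 5, 2009; done Jun 5, 2009 — 5 days before the window opened.
The procedure was therefore not followed at step 5.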